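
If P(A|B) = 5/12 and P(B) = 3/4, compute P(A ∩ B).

By definition, P(A|B) = P(A ∩ B) / P(B)
So P(A ∩ B) = P(A|B) × P(B)
= 5/12 × 3/4
= 5/16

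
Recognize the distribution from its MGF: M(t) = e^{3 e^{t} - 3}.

The MGF M(t) = e^{3 e^{t} - 3} is the standard form for the Poisson distribution.
Comparing with the known MGF formula identifies: Poisson(λ=3)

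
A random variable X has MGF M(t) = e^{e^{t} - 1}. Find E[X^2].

To find E[X^2], compute M^(2)(0):
M^(1)(t) = e^{t} e^{e^{t} - 1}
M^(2)(t) = e^{2 t} e^{e^{t} - 1} + e^{t} e^{e^{t} - 1}
M^(2)(0) = 2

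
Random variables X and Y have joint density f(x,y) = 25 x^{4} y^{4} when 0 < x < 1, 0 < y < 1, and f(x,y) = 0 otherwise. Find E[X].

E[X] = ∫_0^1 ∫_0^1 x × f(x,y) dy dx
= ∫_0^1 ∫_0^1 x × (25 x^{4} y^{4}) dy dx
= \frac{5}{6}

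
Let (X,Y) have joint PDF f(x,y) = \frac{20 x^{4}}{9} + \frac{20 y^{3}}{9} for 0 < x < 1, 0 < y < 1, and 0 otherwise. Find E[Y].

E[Y] = ∫_0^1 ∫_0^1 y × f(x,y) dx dy
= \frac{2}{3}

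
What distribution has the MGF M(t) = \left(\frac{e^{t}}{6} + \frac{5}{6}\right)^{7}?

The MGF M(t) = \left(\frac{e^{t}}{6} + \frac{5}{6}\right)^{7} is the standard form for the Binomial distribution.
Comparing with the known MGF formula identifies: Binomial(n=7, p=1/6)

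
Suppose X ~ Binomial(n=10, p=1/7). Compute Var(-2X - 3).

For X ~ Binomial(n=10, p=1/7):
Var(X) = \frac{60}{49}
Var(-2X - 3) = (-2)² × Var(X) = 4 × \frac{60}{49} = \frac{240}{49}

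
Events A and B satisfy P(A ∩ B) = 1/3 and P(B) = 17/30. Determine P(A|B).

P(A|B) = P(A ∩ B) / P(B)
= (1/3) / (17/30)
= 10/17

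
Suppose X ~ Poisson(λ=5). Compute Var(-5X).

For X ~ Poisson(λ=5):
Var(X) = 5
Var(-5X) = (-5)² × Var(X) = 25 × 5 = 125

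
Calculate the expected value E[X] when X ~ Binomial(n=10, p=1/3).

For X ~ Binomial(n=10, p=1/3), the expected value is:
E[X] = \frac{10}{3}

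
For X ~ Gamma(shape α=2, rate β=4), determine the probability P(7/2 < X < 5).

P(7/2 < X < 5) = ∫_{7/2}^{5} f(x) dx
where f(x) = 16 x e^{- 4 x}
= \frac{3 \left(-7 + 5 e^{6}\right)}{e^{20}}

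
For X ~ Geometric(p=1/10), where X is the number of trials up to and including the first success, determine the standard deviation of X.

For X ~ Geometric(p=1/10), where X is the number of trials up to and including the first success:
Var(X) = 90
SD(X) = √(Var(X)) = √(90) = 3 \sqrt{10}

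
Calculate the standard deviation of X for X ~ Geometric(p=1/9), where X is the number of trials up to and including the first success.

For X ~ Geometric(p=1/9), where X is the number of trials up to and including the first success:
Var(X) = 72
SD(X) = √(Var(X)) = √(72) = 6 \sqrt{2}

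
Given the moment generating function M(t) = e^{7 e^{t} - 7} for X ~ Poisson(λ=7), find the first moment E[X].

To find E[X], compute M^(1)(0):
M^(1)(t) = 7 e^{t} e^{7 e^{t} - 7}
M^(1)(0) = 7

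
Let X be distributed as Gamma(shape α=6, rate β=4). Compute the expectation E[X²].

Using the identity E[X²] = Var(X) + (E[X])²:
E[X] = \frac{3}{2}
Var(X) = \frac{3}{8}
E[X²] = \frac{3}{8} + (\frac{3}{2})²
= \frac{21}{8}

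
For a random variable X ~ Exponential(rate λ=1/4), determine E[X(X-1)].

E[X(X-1)] = E[X² - X] = E[X²] - E[X]
E[X] = 4
E[X²] = Var(X) + (E[X])² = 16 + (4)² = 32
E[X(X-1)] = 32 - 4 = 28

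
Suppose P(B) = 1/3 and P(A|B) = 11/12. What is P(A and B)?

By definition, P(A|B) = P(A ∩ B) / P(B)
So P(A ∩ B) = P(A|B) × P(B)
= 11/12 × 1/3
= 11/36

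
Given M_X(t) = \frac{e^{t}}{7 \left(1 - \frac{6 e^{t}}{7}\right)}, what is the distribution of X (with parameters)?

The MGF M(t) = \frac{e^{t}}{7 \left(1 - \frac{6 e^{t}}{7}\right)} is the standard form for the Geometric distribution.
Comparing with the known MGF formula identifies: Geometric(p=1/7), X = trial number of first success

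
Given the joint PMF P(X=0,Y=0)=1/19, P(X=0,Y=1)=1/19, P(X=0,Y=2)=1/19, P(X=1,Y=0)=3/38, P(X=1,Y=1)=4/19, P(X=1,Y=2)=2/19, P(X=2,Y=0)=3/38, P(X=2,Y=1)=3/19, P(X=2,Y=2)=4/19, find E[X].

First find marginal of X:
P(X=0) = 3/19
P(X=1) = 15/38
P(X=2) = 17/38
E[X] = 0 × 3/19 + 1 × 15/38 + 2 × 17/38 = 49/38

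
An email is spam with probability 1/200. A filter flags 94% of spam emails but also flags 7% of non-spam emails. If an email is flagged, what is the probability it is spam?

Let D = the rare event, + = positive/flagged.
P(D) = 1/200
P(+|D) = 94/100 = 47/50
P(+|D') = 7/100
P(+) = P(+|D)P(D) + P(+|D')P(D')
     = \frac{47}{50} × \frac{1}{200} + \frac{7}{100} × \frac{199}{200}
     = \frac{1487}{20000}
P(D|+) = P(+|D)P(D)/P(+) = \frac{94}{1487}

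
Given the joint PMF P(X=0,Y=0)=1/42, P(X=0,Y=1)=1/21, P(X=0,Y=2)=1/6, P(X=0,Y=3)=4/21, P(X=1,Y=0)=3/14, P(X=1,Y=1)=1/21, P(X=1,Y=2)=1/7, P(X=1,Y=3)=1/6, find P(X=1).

P(X=1) = P(X=1,Y=0) + P(X=1,Y=1) + P(X=1,Y=2) + P(X=1,Y=3)
= 3/14 + 1/21 + 1/7 + 1/6
= 4/7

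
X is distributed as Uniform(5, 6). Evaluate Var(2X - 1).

For X ~ Uniform(5, 6):
Var(X) = \frac{1}{12}
Var(2X - 1) = (2)² × Var(X) = 4 × \frac{1}{12} = \frac{1}{3}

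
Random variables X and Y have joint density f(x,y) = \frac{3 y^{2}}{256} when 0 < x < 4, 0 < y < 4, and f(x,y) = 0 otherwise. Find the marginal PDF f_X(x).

f_X(x) = ∫_0^4 f(x,y) dy
= ∫_0^4 \frac{3 y^{2}}{256} dy
= \frac{1}{4} for 0 < x < 4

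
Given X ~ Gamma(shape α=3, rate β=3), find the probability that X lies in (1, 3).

P(1 < X < 3) = ∫_{1}^{3} f(x) dx
where f(x) = \frac{27 x^{2} e^{- 3 x}}{2}
= \frac{-101 + 17 e^{6}}{2 e^{9}}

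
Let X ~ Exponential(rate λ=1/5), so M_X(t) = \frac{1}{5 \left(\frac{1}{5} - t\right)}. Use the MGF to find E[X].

To find E[X], compute M^(1)(0):
M^(1)(t) = \frac{1}{5 \left(\frac{1}{5} - t\right)^{2}}
M^(1)(0) = 5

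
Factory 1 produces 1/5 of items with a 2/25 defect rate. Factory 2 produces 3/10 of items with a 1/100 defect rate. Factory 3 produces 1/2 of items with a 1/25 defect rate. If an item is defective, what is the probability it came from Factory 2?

Using Bayes' theorem:
P(F1) = 1/5, P(D|F1) = 2/25
P(F2) = 3/10, P(D|F2) = 1/100
P(F3) = 1/2, P(D|F3) = 1/25
P(D) = P(D|F1)P(F1) + P(D|F2)P(F2) + P(D|F3)P(F3)
     = \frac{39}{1000}
P(F2|D) = P(D|F2)P(F2) / P(D)
= \frac{1}{13}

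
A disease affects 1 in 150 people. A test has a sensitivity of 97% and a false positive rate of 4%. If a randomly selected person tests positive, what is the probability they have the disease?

Let D = the rare event, + = positive/flagged.
P(D) = 1/150
P(+|D) = 97/100
P(+|D') = 4/100 = 1/25
P(+) = P(+|D)P(D) + P(+|D')P(D')
     = \frac{97}{100} × \frac{1}{150} + \frac{1}{25} × \frac{149}{150}
     = \frac{231}{5000}
P(D|+) = P(+|D)P(D)/P(+) = \frac{97}{693}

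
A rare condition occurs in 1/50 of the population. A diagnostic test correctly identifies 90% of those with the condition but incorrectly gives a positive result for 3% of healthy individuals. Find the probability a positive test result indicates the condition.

Let D = the rare event, + = positive/flagged.
P(D) = 1/50
P(+|D) = 90/100 = 9/10
P(+|D') = 3/100
P(+) = P(+|D)P(D) + P(+|D')P(D')
     = \frac{9}{10} × \frac{1}{50} + \frac{3}{100} × \frac{49}{50}
     = \frac{237}{5000}
P(D|+) = P(+|D)P(D)/P(+) = \frac{30}{79}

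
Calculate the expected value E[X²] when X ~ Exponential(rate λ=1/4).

Using the identity E[X²] = Var(X) + (E[X])²:
E[X] = 4
Var(X) = 16
E[X²] = 16 + (4)²
= 32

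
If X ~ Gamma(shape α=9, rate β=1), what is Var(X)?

For X ~ Gamma(shape α=9, rate β=1):
Var(X) = 9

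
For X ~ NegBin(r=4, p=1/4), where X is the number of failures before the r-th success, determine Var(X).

For X ~ NegBin(r=4, p=1/4), where X is the number of failures before the r-th success:
Var(X) = 48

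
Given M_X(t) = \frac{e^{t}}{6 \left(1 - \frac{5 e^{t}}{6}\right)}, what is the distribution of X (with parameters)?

The MGF M(t) = \frac{e^{t}}{6 \left(1 - \frac{5 e^{t}}{6}\right)} is the standard form for the Geometric distribution.
Comparing with the known MGF formula identifies: Geometric(p=1/6), X = trial number of first success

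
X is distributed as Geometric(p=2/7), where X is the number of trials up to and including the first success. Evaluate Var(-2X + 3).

For X ~ Geometric(p=2/7), where X is the number of trials up to and including the first success:
Var(X) = \frac{35}{4}
Var(-2X + 3) = (-2)² × Var(X) = 4 × \frac{35}{4} = 35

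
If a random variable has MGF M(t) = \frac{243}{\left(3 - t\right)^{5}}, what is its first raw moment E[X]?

To find E[X], compute M^(1)(0):
M^(1)(t) = \frac{1215}{\left(3 - t\right)^{6}}
M^(1)(0) = \frac{5}{3}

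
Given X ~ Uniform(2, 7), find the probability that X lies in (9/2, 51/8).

P(9/2 < X < 51/8) = ∫_{9/2}^{51/8} f(x) dx
where f(x) = \frac{1}{5}
= \frac{3}{8}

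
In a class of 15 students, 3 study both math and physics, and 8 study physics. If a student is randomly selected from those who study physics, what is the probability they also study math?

P(A ∩ B) = 3/15 = 1/5
P(B) = 8/15
P(A|B) = P(A ∩ B) / P(B) = (1/5) / (8/15) = 3/8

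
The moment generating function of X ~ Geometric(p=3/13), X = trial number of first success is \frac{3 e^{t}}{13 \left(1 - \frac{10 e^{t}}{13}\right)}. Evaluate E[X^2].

To find E[X^2], compute M^(2)(0):
M^(1)(t) = \frac{3 e^{t}}{13 \left(1 - \frac{10 e^{t}}{13}\right)} + \frac{30 e^{2 t}}{169 \left(1 - \frac{10 e^{t}}{13}\right)^{2}}
M^(2)(t) = \frac{3 e^{t}}{13 \left(1 - \frac{10 e^{t}}{13}\right)} + \frac{90 e^{2 t}}{169 \left(1 - \frac{10 e^{t}}{13}\right)^{2}} + \frac{600 e^{3 t}}{2197 \left(1 - \frac{10 e^{t}}{13}\right)^{3}}
M^(2)(0) = \frac{299}{9}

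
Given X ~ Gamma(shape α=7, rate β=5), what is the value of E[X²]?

Using the identity E[X²] = Var(X) + (E[X])²:
E[X] = \frac{7}{5}
Var(X) = \frac{7}{25}
E[X²] = \frac{7}{25} + (\frac{7}{5})²
= \frac{56}{25}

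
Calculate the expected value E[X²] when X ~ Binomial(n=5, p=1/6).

Using the identity E[X²] = Var(X) + (E[X])²:
E[X] = \frac{5}{6}
Var(X) = \frac{25}{36}
E[X²] = \frac{25}{36} + (\frac{5}{6})²
= \frac{25}{18}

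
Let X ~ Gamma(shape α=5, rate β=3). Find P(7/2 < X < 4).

P(7/2 < X < 4) = ∫_{7/2}^{4} f(x) dx
where f(x) = \frac{81 x^{4} e^{- 3 x}}{8}
= - \frac{1237}{e^{12}} + \frac{98051}{128 e^{\frac{21}{2}}}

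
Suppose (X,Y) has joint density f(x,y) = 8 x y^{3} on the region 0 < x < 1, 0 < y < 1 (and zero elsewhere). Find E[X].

E[X] = ∫_0^1 ∫_0^1 x × f(x,y) dy dx
= ∫_0^1 ∫_0^1 x × (8 x y^{3}) dy dx
= \frac{2}{3}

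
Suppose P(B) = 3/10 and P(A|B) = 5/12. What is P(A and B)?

By definition, P(A|B) = P(A ∩ B) / P(B)
So P(A ∩ B) = P(A|B) × P(B)
= 5/12 × 3/10
= 1/8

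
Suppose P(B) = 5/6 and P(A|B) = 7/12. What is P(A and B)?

By definition, P(A|B) = P(A ∩ B) / P(B)
So P(A ∩ B) = P(A|B) × P(B)
= 7/12 × 5/6
= 35/72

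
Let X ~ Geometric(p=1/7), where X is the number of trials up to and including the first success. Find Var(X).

For X ~ Geometric(p=1/7), where X is the number of trials up to and including the first success:
Var(X) = 42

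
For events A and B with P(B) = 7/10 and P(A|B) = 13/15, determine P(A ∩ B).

By definition, P(A|B) = P(A ∩ B) / P(B)
So P(A ∩ B) = P(A|B) × P(B)
= 13/15 × 7/10
= 91/150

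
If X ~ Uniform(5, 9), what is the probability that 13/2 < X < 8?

P(13/2 < X < 8) = ∫_{13/2}^{8} f(x) dx
where f(x) = \frac{1}{4}
= \frac{3}{8}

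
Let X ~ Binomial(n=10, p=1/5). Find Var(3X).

For X ~ Binomial(n=10, p=1/5):
Var(X) = \frac{8}{5}
Var(3X) = (3)² × Var(X) = 9 × \frac{8}{5} = \frac{72}{5}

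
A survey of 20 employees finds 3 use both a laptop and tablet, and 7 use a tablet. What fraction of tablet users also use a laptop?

P(A ∩ B) = 3/20
P(B) = 7/20
P(A|B) = P(A ∩ B) / P(B) = (3/20) / (7/20) = 3/7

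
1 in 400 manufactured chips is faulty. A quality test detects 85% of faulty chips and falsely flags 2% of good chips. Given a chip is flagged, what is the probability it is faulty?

Let D = the rare event, + = positive/flagged.
P(D) = 1/400
P(+|D) = 85/100 = 17/20
P(+|D') = 2/100 = 1/50
P(+) = P(+|D)P(D) + P(+|D')P(D')
     = \frac{17}{20} × \frac{1}{400} + \frac{1}{50} × \frac{399}{400}
     = \frac{883}{40000}
P(D|+) = P(+|D)P(D)/P(+) = \frac{85}{883}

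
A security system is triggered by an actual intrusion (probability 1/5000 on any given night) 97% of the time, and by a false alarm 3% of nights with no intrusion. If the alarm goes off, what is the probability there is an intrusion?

Let D = the rare event, + = positive/flagged.
P(D) = 1/5000
P(+|D) = 97/100
P(+|D') = 3/100
P(+) = P(+|D)P(D) + P(+|D')P(D')
     = \frac{97}{100} × \frac{1}{5000} + \frac{3}{100} × \frac{4999}{5000}
     = \frac{7547}{250000}
P(D|+) = P(+|D)P(D)/P(+) = \frac{97}{15094}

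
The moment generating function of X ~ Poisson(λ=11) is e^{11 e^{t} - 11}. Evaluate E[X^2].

To find E[X^2], compute M^(2)(0):
M^(1)(t) = 11 e^{t} e^{11 e^{t} - 11}
M^(2)(t) = 121 e^{2 t} e^{11 e^{t} - 11} + 11 e^{t} e^{11 e^{t} - 11}
M^(2)(0) = 132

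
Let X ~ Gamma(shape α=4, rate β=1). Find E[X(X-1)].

E[X(X-1)] = E[X² - X] = E[X²] - E[X]
E[X] = 4
E[X²] = Var(X) + (E[X])² = 4 + (4)² = 20
E[X(X-1)] = 20 - 4 = 16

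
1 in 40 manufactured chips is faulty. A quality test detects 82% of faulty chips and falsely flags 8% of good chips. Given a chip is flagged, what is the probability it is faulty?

Let D = the rare event, + = positive/flagged.
P(D) = 1/40
P(+|D) = 82/100 = 41/50
P(+|D') = 8/100 = 2/25
P(+) = P(+|D)P(D) + P(+|D')P(D')
     = \frac{41}{50} × \frac{1}{40} + \frac{2}{25} × \frac{39}{40}
     = \frac{197}{2000}
P(D|+) = P(+|D)P(D)/P(+) = \frac{41}{197}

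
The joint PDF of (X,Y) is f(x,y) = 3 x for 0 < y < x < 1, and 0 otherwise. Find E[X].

f_X(x) = ∫_0^x 3 x dy = 3 x^{2}
E[X] = ∫_0^1 x × (3 x^{2}) dx = \frac{3}{4}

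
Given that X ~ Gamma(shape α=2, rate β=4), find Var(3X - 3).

For X ~ Gamma(shape α=2, rate β=4):
Var(X) = \frac{1}{8}
Var(3X - 3) = (3)² × Var(X) = 9 × \frac{1}{8} = \frac{9}{8}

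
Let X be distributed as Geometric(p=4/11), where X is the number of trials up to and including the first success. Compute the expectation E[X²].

Using the identity E[X²] = Var(X) + (E[X])²:
E[X] = \frac{11}{4}
Var(X) = \frac{77}{16}
E[X²] = \frac{77}{16} + (\frac{11}{4})²
= \frac{99}{8}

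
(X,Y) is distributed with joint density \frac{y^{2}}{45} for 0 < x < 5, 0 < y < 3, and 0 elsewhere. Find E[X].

f_X(x) = ∫_0^3 \frac{y^{2}}{45} dy = \frac{1}{5}
E[X] = ∫_0^5 x × (\frac{1}{5}) dx = \frac{5}{2}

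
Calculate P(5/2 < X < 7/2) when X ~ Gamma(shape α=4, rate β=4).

P(5/2 < X < 7/2) = ∫_{5/2}^{7/2} f(x) dx
where f(x) = \frac{128 x^{3} e^{- 4 x}}{3}
= \frac{-1711 + 683 e^{4}}{3 e^{14}}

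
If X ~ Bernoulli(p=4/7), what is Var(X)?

For X ~ Bernoulli(p=4/7):
Var(X) = \frac{12}{49}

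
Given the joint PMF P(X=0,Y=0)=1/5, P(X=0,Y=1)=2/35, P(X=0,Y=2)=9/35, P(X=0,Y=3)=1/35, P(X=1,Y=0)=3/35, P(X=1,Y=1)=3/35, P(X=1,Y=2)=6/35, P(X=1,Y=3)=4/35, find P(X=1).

P(X=1) = P(X=1,Y=0) + P(X=1,Y=1) + P(X=1,Y=2) + P(X=1,Y=3)
= 3/35 + 3/35 + 6/35 + 4/35
= 16/35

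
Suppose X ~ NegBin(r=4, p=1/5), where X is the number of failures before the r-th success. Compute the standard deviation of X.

For X ~ NegBin(r=4, p=1/5), where X is the number of failures before the r-th success:
Var(X) = 80
SD(X) = √(Var(X)) = √(80) = 4 \sqrt{5}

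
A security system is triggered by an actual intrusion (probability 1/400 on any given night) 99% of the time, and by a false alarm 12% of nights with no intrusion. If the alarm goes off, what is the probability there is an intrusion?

Let D = the rare event, + = positive/flagged.
P(D) = 1/400
P(+|D) = 99/100
P(+|D') = 12/100 = 3/25
P(+) = P(+|D)P(D) + P(+|D')P(D')
     = \frac{99}{100} × \frac{1}{400} + \frac{3}{25} × \frac{399}{400}
     = \frac{4887}{40000}
P(D|+) = P(+|D)P(D)/P(+) = \frac{11}{543}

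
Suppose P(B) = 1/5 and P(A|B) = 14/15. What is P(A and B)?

By definition, P(A|B) = P(A ∩ B) / P(B)
So P(A ∩ B) = P(A|B) × P(B)
= 14/15 × 1/5
= 14/75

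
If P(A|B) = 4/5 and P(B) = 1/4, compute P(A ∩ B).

By definition, P(A|B) = P(A ∩ B) / P(B)
So P(A ∩ B) = P(A|B) × P(B)
= 4/5 × 1/4
= 1/5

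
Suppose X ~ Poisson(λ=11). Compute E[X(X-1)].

E[X(X-1)] = E[X² - X] = E[X²] - E[X]
E[X] = 11
E[X²] = Var(X) + (E[X])² = 11 + (11)² = 132
E[X(X-1)] = 132 - 11 = 121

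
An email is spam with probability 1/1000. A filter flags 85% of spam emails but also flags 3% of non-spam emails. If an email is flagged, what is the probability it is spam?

Let D = the rare event, + = positive/flagged.
P(D) = 1/1000
P(+|D) = 85/100 = 17/20
P(+|D') = 3/100
P(+) = P(+|D)P(D) + P(+|D')P(D')
     = \frac{17}{20} × \frac{1}{1000} + \frac{3}{100} × \frac{999}{1000}
     = \frac{1541}{50000}
P(D|+) = P(+|D)P(D)/P(+) = \frac{85}{3082}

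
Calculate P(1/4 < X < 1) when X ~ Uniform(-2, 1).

P(1/4 < X < 1) = ∫_{1/4}^{1} f(x) dx
where f(x) = \frac{1}{3}
= \frac{1}{4}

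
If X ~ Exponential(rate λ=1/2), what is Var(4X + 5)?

For X ~ Exponential(rate λ=1/2):
Var(X) = 4
Var(4X + 5) = (4)² × Var(X) = 16 × 4 = 64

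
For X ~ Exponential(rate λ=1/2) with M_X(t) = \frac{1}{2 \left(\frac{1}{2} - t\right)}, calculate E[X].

To find E[X], compute M^(1)(0):
M^(1)(t) = \frac{1}{2 \left(\frac{1}{2} - t\right)^{2}}
M^(1)(0) = 2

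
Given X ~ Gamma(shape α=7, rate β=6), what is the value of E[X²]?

Using the identity E[X²] = Var(X) + (E[X])²:
E[X] = \frac{7}{6}
Var(X) = \frac{7}{36}
E[X²] = \frac{7}{36} + (\frac{7}{6})²
= \frac{14}{9}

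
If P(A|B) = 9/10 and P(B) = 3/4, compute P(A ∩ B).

By definition, P(A|B) = P(A ∩ B) / P(B)
So P(A ∩ B) = P(A|B) × P(B)
= 9/10 × 3/4
= 27/40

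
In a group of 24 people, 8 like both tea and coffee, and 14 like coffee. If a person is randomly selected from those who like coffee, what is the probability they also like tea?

P(A ∩ B) = 8/24 = 1/3
P(B) = 14/24 = 7/12
P(A|B) = P(A ∩ B) / P(B) = (1/3) / (7/12) = 4/7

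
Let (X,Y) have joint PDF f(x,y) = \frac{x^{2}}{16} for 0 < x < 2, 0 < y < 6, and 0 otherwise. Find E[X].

f_X(x) = ∫_0^6 \frac{x^{2}}{16} dy = \frac{3 x^{2}}{8}
E[X] = ∫_0^2 x × (\frac{3 x^{2}}{8}) dx = \frac{3}{2}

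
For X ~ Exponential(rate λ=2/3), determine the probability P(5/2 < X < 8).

P(5/2 < X < 8) = ∫_{5/2}^{8} f(x) dx
where f(x) = \frac{2 e^{- \frac{2 x}{3}}}{3}
= - \frac{1 - e^{\frac{11}{3}}}{e^{\frac{16}{3}}}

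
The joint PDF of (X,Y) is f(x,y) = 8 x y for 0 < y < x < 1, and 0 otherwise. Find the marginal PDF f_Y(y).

f_Y(y) = ∫_y^1 8 x y dx = 4 y \left(1 - y^{2}\right)
for 0 < y < 1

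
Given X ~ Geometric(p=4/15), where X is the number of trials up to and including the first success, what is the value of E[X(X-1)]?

E[X(X-1)] = E[X² - X] = E[X²] - E[X]
E[X] = \frac{15}{4}
E[X²] = Var(X) + (E[X])² = \frac{165}{16} + (\frac{15}{4})² = \frac{195}{8}
E[X(X-1)] = \frac{195}{8} - \frac{15}{4} = \frac{165}{8}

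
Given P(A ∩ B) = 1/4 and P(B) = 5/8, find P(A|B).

P(A|B) = P(A ∩ B) / P(B)
= (1/4) / (5/8)
= 2/5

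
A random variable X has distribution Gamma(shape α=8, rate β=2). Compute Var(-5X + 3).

For X ~ Gamma(shape α=8, rate β=2):
Var(X) = 2
Var(-5X + 3) = (-5)² × Var(X) = 25 × 2 = 50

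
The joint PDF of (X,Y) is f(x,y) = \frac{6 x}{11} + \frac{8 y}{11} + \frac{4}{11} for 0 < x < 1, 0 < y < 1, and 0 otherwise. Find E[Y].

E[Y] = ∫_0^1 ∫_0^1 y × f(x,y) dx dy
= \frac{37}{66}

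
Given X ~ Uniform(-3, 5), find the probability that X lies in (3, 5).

P(3 < X < 5) = ∫_{3}^{5} f(x) dx
where f(x) = \frac{1}{8}
= \frac{1}{4}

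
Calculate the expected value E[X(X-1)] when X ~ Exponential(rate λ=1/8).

E[X(X-1)] = E[X² - X] = E[X²] - E[X]
E[X] = 8
E[X²] = Var(X) + (E[X])² = 64 + (8)² = 128
E[X(X-1)] = 128 - 8 = 120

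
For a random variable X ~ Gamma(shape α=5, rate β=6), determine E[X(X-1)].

E[X(X-1)] = E[X² - X] = E[X²] - E[X]
E[X] = \frac{5}{6}
E[X²] = Var(X) + (E[X])² = \frac{5}{36} + (\frac{5}{6})² = \frac{5}{6}
E[X(X-1)] = \frac{5}{6} - \frac{5}{6} = 0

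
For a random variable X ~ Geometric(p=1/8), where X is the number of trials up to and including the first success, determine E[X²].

Using the identity E[X²] = Var(X) + (E[X])²:
E[X] = 8
Var(X) = 56
E[X²] = 56 + (8)²
= 120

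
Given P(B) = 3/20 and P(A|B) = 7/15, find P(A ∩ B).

By definition, P(A|B) = P(A ∩ B) / P(B)
So P(A ∩ B) = P(A|B) × P(B)
= 7/15 × 3/20
= 7/100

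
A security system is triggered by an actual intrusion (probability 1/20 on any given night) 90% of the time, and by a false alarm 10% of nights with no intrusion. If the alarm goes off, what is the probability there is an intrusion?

Let D = the rare event, + = positive/flagged.
P(D) = 1/20
P(+|D) = 90/100 = 9/10
P(+|D') = 10/100 = 1/10
P(+) = P(+|D)P(D) + P(+|D')P(D')
     = \frac{9}{10} × \frac{1}{20} + \frac{1}{10} × \frac{19}{20}
     = \frac{7}{50}
P(D|+) = P(+|D)P(D)/P(+) = \frac{9}{28}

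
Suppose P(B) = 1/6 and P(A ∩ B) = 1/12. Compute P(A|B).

P(A|B) = P(A ∩ B) / P(B)
= (1/12) / (1/6)
= 1/2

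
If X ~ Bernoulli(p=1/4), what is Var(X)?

For X ~ Bernoulli(p=1/4):
Var(X) = \frac{3}{16}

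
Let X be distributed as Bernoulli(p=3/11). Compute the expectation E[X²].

Using the identity E[X²] = Var(X) + (E[X])²:
E[X] = \frac{3}{11}
Var(X) = \frac{24}{121}
E[X²] = \frac{24}{121} + (\frac{3}{11})²
= \frac{3}{11}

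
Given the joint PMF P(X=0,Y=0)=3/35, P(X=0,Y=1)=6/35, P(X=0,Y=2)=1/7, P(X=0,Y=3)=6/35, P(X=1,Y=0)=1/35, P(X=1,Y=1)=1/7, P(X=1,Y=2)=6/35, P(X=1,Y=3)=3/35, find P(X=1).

P(X=1) = P(X=1,Y=0) + P(X=1,Y=1) + P(X=1,Y=2) + P(X=1,Y=3)
= 1/35 + 1/7 + 6/35 + 3/35
= 3/7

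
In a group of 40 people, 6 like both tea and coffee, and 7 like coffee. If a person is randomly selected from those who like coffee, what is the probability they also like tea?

P(A ∩ B) = 6/40 = 3/20
P(B) = 7/40
P(A|B) = P(A ∩ B) / P(B) = (3/20) / (7/40) = 6/7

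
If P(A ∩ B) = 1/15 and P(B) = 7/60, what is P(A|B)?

P(A|B) = P(A ∩ B) / P(B)
= (1/15) / (7/60)
= 4/7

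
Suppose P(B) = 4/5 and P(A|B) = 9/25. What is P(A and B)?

By definition, P(A|B) = P(A ∩ B) / P(B)
So P(A ∩ B) = P(A|B) × P(B)
= 9/25 × 4/5
= 36/125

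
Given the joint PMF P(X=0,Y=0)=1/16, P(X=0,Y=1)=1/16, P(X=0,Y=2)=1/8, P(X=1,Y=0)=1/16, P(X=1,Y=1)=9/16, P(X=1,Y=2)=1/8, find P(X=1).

P(X=1) = P(X=1,Y=0) + P(X=1,Y=1) + P(X=1,Y=2)
= 1/16 + 9/16 + 1/8
= 3/4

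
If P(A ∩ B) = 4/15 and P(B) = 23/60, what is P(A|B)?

P(A|B) = P(A ∩ B) / P(B)
= (4/15) / (23/60)
= 16/23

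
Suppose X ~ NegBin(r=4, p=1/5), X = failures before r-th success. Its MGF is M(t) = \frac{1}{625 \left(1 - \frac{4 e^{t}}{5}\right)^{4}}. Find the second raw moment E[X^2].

To find E[X^2], compute M^(2)(0):
M^(1)(t) = \frac{16 e^{t}}{3125 \left(1 - \frac{4 e^{t}}{5}\right)^{5}}
M^(2)(t) = \frac{16 e^{t}}{3125 \left(1 - \frac{4 e^{t}}{5}\right)^{5}} + \frac{64 e^{2 t}}{3125 \left(1 - \frac{4 e^{t}}{5}\right)^{6}}
M^(2)(0) = 336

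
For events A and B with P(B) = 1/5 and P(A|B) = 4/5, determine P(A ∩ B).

By definition, P(A|B) = P(A ∩ B) / P(B)
So P(A ∩ B) = P(A|B) × P(B)
= 4/5 × 1/5
= 4/25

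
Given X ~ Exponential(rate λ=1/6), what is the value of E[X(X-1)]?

E[X(X-1)] = E[X² - X] = E[X²] - E[X]
E[X] = 6
E[X²] = Var(X) + (E[X])² = 36 + (6)² = 72
E[X(X-1)] = 72 - 6 = 66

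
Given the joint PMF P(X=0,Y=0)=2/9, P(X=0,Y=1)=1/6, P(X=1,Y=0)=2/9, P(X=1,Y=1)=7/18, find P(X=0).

P(X=0) = P(X=0,Y=0) + P(X=0,Y=1)
= 2/9 + 1/6
= 7/18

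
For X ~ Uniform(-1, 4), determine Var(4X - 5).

For X ~ Uniform(-1, 4):
Var(X) = \frac{25}{12}
Var(4X - 5) = (4)² × Var(X) = 16 × \frac{25}{12} = \frac{100}{3}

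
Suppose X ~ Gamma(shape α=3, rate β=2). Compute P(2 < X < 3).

P(2 < X < 3) = ∫_{2}^{3} f(x) dx
where f(x) = 4 x^{2} e^{- 2 x}
= \frac{-25 + 13 e^{2}}{e^{6}}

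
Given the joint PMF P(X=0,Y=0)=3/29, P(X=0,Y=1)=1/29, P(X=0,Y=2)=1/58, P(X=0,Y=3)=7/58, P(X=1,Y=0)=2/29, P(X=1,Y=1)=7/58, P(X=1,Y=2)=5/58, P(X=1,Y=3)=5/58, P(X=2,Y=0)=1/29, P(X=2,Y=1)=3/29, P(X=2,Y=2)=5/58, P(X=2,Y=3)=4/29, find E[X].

First find marginal of X:
P(X=0) = 8/29
P(X=1) = 21/58
P(X=2) = 21/58
E[X] = 0 × 8/29 + 1 × 21/58 + 2 × 21/58 = 63/58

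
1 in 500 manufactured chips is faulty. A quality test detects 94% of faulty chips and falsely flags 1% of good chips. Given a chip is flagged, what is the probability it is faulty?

Let D = the rare event, + = positive/flagged.
P(D) = 1/500
P(+|D) = 94/100 = 47/50
P(+|D') = 1/100
P(+) = P(+|D)P(D) + P(+|D')P(D')
     = \frac{47}{50} × \frac{1}{500} + \frac{1}{100} × \frac{499}{500}
     = \frac{593}{50000}
P(D|+) = P(+|D)P(D)/P(+) = \frac{94}{593}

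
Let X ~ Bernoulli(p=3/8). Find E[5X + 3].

For X ~ Bernoulli(p=3/8):
E[X] = \frac{3}{8}
E[5X + 3] = 5 × E[X] + 3 = \frac{39}{8}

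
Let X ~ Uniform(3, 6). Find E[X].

For X ~ Uniform(3, 6), the expected value is:
E[X] = \frac{9}{2}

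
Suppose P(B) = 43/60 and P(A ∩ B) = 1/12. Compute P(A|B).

P(A|B) = P(A ∩ B) / P(B)
= (1/12) / (43/60)
= 5/43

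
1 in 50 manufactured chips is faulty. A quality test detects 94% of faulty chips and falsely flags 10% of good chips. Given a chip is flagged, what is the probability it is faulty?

Let D = the rare event, + = positive/flagged.
P(D) = 1/50
P(+|D) = 94/100 = 47/50
P(+|D') = 10/100 = 1/10
P(+) = P(+|D)P(D) + P(+|D')P(D')
     = \frac{47}{50} × \frac{1}{50} + \frac{1}{10} × \frac{49}{50}
     = \frac{73}{625}
P(D|+) = P(+|D)P(D)/P(+) = \frac{47}{292}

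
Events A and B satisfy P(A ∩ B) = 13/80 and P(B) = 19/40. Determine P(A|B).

P(A|B) = P(A ∩ B) / P(B)
= (13/80) / (19/40)
= 13/38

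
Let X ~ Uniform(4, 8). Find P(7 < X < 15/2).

P(7 < X < 15/2) = ∫_{7}^{15/2} f(x) dx
where f(x) = \frac{1}{4}
= \frac{1}{8}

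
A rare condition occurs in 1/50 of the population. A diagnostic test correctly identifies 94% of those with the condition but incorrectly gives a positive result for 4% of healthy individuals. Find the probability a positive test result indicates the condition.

Let D = the rare event, + = positive/flagged.
P(D) = 1/50
P(+|D) = 94/100 = 47/50
P(+|D') = 4/100 = 1/25
P(+) = P(+|D)P(D) + P(+|D')P(D')
     = \frac{47}{50} × \frac{1}{50} + \frac{1}{25} × \frac{49}{50}
     = \frac{29}{500}
P(D|+) = P(+|D)P(D)/P(+) = \frac{47}{145}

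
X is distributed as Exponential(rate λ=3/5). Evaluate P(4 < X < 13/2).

P(4 < X < 13/2) = ∫_{4}^{13/2} f(x) dx
where f(x) = \frac{3 e^{- \frac{3 x}{5}}}{5}
= - \frac{1}{e^{\frac{39}{10}}} + e^{- \frac{12}{5}}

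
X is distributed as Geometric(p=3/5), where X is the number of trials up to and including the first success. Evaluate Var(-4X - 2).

For X ~ Geometric(p=3/5), where X is the number of trials up to and including the first success:
Var(X) = \frac{10}{9}
Var(-4X - 2) = (-4)² × Var(X) = 16 × \frac{10}{9} = \frac{160}{9}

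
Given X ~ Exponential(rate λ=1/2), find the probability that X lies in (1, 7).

P(1 < X < 7) = ∫_{1}^{7} f(x) dx
where f(x) = \frac{e^{- \frac{x}{2}}}{2}
= - \frac{1 - e^{3}}{e^{\frac{7}{2}}}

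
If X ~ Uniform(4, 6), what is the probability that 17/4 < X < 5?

P(17/4 < X < 5) = ∫_{17/4}^{5} f(x) dx
where f(x) = \frac{1}{2}
= \frac{3}{8}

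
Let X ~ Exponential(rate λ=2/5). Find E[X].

For X ~ Exponential(rate λ=2/5), the expected value is:
E[X] = \frac{5}{2}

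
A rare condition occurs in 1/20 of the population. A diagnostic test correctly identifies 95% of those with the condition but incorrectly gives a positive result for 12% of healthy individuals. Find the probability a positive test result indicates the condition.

Let D = the rare event, + = positive/flagged.
P(D) = 1/20
P(+|D) = 95/100 = 19/20
P(+|D') = 12/100 = 3/25
P(+) = P(+|D)P(D) + P(+|D')P(D')
     = \frac{19}{20} × \frac{1}{20} + \frac{3}{25} × \frac{19}{20}
     = \frac{323}{2000}
P(D|+) = P(+|D)P(D)/P(+) = \frac{5}{17}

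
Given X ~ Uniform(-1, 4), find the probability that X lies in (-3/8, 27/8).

P(-3/8 < X < 27/8) = ∫_{-3/8}^{27/8} f(x) dx
where f(x) = \frac{1}{5}
= \frac{3}{4}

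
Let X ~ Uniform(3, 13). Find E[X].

For X ~ Uniform(3, 13), the expected value is:
E[X] = 8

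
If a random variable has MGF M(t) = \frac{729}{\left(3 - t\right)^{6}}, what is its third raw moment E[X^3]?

To find E[X^3], compute M^(3)(0):
M^(1)(t) = \frac{4374}{\left(3 - t\right)^{7}}
M^(2)(t) = \frac{30618}{\left(3 - t\right)^{8}}
M^(3)(t) = \frac{244944}{\left(3 - t\right)^{9}}
M^(3)(0) = \frac{112}{9}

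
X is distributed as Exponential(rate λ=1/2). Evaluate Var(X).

For X ~ Exponential(rate λ=1/2):
Var(X) = 4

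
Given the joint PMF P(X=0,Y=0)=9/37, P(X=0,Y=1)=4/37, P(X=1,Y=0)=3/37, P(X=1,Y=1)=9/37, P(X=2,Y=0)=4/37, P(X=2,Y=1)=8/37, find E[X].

First find marginal of X:
P(X=0) = 13/37
P(X=1) = 12/37
P(X=2) = 12/37
E[X] = 0 × 13/37 + 1 × 12/37 + 2 × 12/37 = 36/37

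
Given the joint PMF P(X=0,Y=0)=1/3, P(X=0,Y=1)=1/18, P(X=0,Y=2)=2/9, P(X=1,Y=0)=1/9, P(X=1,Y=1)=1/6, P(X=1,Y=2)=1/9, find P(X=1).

P(X=1) = P(X=1,Y=0) + P(X=1,Y=1) + P(X=1,Y=2)
= 1/9 + 1/6 + 1/9
= 7/18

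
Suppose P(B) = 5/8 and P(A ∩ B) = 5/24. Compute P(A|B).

P(A|B) = P(A ∩ B) / P(B)
= (5/24) / (5/8)
= 1/3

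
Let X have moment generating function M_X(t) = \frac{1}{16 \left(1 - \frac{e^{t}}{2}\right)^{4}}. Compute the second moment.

To find E[X^2], compute M^(2)(0):
M^(1)(t) = \frac{e^{t}}{8 \left(1 - \frac{e^{t}}{2}\right)^{5}}
M^(2)(t) = \frac{e^{t}}{8 \left(1 - \frac{e^{t}}{2}\right)^{5}} + \frac{5 e^{2 t}}{16 \left(1 - \frac{e^{t}}{2}\right)^{6}}
M^(2)(0) = 24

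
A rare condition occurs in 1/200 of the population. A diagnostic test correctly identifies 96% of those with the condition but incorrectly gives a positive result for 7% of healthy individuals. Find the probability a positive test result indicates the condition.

Let D = the rare event, + = positive/flagged.
P(D) = 1/200
P(+|D) = 96/100 = 24/25
P(+|D') = 7/100
P(+) = P(+|D)P(D) + P(+|D')P(D')
     = \frac{24}{25} × \frac{1}{200} + \frac{7}{100} × \frac{199}{200}
     = \frac{1489}{20000}
P(D|+) = P(+|D)P(D)/P(+) = \frac{96}{1489}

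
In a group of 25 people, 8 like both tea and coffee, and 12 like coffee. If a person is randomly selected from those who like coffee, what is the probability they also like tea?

P(A ∩ B) = 8/25
P(B) = 12/25
P(A|B) = P(A ∩ B) / P(B) = (8/25) / (12/25) = 2/3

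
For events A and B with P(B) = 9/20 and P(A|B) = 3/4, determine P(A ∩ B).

By definition, P(A|B) = P(A ∩ B) / P(B)
So P(A ∩ B) = P(A|B) × P(B)
= 3/4 × 9/20
= 27/80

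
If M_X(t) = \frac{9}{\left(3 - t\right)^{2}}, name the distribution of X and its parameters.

The MGF M(t) = \frac{9}{\left(3 - t\right)^{2}} is the standard form for the Gamma distribution.
Comparing with the known MGF formula identifies: Gamma(shape α=2, rate β=3)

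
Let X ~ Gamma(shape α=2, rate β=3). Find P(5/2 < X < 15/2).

P(5/2 < X < 15/2) = ∫_{5/2}^{15/2} f(x) dx
where f(x) = 9 x e^{- 3 x}
= \frac{-47 + 17 e^{15}}{2 e^{\frac{45}{2}}}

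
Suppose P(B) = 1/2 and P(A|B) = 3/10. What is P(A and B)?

By definition, P(A|B) = P(A ∩ B) / P(B)
So P(A ∩ B) = P(A|B) × P(B)
= 3/10 × 1/2
= 3/20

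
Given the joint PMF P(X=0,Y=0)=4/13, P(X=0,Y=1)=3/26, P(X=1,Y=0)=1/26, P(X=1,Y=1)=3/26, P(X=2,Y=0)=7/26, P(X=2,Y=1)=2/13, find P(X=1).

P(X=1) = P(X=1,Y=0) + P(X=1,Y=1)
= 1/26 + 3/26
= 2/13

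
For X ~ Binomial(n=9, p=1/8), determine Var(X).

For X ~ Binomial(n=9, p=1/8):
Var(X) = \frac{63}{64}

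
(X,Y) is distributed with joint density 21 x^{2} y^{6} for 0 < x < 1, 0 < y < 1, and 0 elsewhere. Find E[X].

E[X] = ∫_0^1 ∫_0^1 x × f(x,y) dy dx
= ∫_0^1 ∫_0^1 x × (21 x^{2} y^{6}) dy dx
= \frac{3}{4}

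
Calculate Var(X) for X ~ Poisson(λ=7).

For X ~ Poisson(λ=7):
Var(X) = 7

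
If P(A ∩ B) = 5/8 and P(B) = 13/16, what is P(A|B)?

P(A|B) = P(A ∩ B) / P(B)
= (5/8) / (13/16)
= 10/13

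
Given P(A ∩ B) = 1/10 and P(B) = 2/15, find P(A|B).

P(A|B) = P(A ∩ B) / P(B)
= (1/10) / (2/15)
= 3/4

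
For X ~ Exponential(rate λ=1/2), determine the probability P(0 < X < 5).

P(0 < X < 5) = ∫_{0}^{5} f(x) dx
where f(x) = \frac{e^{- \frac{x}{2}}}{2}
= 1 - e^{- \frac{5}{2}}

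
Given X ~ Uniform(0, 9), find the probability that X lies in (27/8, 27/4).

P(27/8 < X < 27/4) = ∫_{27/8}^{27/4} f(x) dx
where f(x) = \frac{1}{9}
= \frac{3}{8}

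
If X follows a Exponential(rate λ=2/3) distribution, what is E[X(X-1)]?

E[X(X-1)] = E[X² - X] = E[X²] - E[X]
E[X] = \frac{3}{2}
E[X²] = Var(X) + (E[X])² = \frac{9}{4} + (\frac{3}{2})² = \frac{9}{2}
E[X(X-1)] = \frac{9}{2} - \frac{3}{2} = 3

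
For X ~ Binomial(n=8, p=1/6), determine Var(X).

For X ~ Binomial(n=8, p=1/6):
Var(X) = \frac{10}{9}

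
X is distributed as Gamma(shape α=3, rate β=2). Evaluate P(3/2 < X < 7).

P(3/2 < X < 7) = ∫_{3/2}^{7} f(x) dx
where f(x) = 4 x^{2} e^{- 2 x}
= \frac{-226 + 17 e^{11}}{2 e^{14}}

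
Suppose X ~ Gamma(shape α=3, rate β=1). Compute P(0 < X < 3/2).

P(0 < X < 3/2) = ∫_{0}^{3/2} f(x) dx
where f(x) = \frac{x^{2} e^{- x}}{2}
= 1 - \frac{29}{8 e^{\frac{3}{2}}}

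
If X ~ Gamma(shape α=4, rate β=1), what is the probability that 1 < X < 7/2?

P(1 < X < 7/2) = ∫_{1}^{7/2} f(x) dx
where f(x) = \frac{x^{3} e^{- x}}{6}
= - \frac{853}{48 e^{\frac{7}{2}}} + \frac{8}{3 e}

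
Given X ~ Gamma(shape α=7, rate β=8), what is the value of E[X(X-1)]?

E[X(X-1)] = E[X² - X] = E[X²] - E[X]
E[X] = \frac{7}{8}
E[X²] = Var(X) + (E[X])² = \frac{7}{64} + (\frac{7}{8})² = \frac{7}{8}
E[X(X-1)] = \frac{7}{8} - \frac{7}{8} = 0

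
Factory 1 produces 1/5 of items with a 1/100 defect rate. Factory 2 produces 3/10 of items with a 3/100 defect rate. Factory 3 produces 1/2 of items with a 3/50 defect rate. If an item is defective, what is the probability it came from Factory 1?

Using Bayes' theorem:
P(F1) = 1/5, P(D|F1) = 1/100
P(F2) = 3/10, P(D|F2) = 3/100
P(F3) = 1/2, P(D|F3) = 3/50
P(D) = P(D|F1)P(F1) + P(D|F2)P(F2) + P(D|F3)P(F3)
     = \frac{41}{1000}
P(F1|D) = P(D|F1)P(F1) / P(D)
= \frac{2}{41}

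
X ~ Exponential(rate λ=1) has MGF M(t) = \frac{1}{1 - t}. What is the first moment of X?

To find E[X], compute M^(1)(0):
M^(1)(t) = \frac{1}{\left(1 - t\right)^{2}}
M^(1)(0) = 1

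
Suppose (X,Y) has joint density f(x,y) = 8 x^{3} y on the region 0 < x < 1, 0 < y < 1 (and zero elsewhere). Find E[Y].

E[Y] = ∫_0^1 ∫_0^1 y × f(x,y) dx dy
= \frac{2}{3}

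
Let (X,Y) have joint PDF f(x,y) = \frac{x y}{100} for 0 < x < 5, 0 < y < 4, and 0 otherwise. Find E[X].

f_X(x) = ∫_0^4 \frac{x y}{100} dy = \frac{2 x}{25}
E[X] = ∫_0^5 x × (\frac{2 x}{25}) dx = \frac{10}{3}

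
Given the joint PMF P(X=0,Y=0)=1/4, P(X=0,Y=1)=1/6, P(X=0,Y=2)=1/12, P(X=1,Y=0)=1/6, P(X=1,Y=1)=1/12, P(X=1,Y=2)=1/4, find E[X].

First find marginal of X:
P(X=0) = 1/2
P(X=1) = 1/2
E[X] = 0 × 1/2 + 1 × 1/2 = 1/2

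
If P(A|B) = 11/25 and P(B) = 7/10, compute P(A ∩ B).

By definition, P(A|B) = P(A ∩ B) / P(B)
So P(A ∩ B) = P(A|B) × P(B)
= 11/25 × 7/10
= 77/250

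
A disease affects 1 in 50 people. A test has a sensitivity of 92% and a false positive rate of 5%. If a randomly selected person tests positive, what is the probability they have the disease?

Let D = the rare event, + = positive/flagged.
P(D) = 1/50
P(+|D) = 92/100 = 23/25
P(+|D') = 5/100 = 1/20
P(+) = P(+|D)P(D) + P(+|D')P(D')
     = \frac{23}{25} × \frac{1}{50} + \frac{1}{20} × \frac{49}{50}
     = \frac{337}{5000}
P(D|+) = P(+|D)P(D)/P(+) = \frac{92}{337}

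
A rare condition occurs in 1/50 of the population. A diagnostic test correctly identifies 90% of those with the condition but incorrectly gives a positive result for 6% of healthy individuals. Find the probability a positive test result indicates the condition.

Let D = the rare event, + = positive/flagged.
P(D) = 1/50
P(+|D) = 90/100 = 9/10
P(+|D') = 6/100 = 3/50
P(+) = P(+|D)P(D) + P(+|D')P(D')
     = \frac{9}{10} × \frac{1}{50} + \frac{3}{50} × \frac{49}{50}
     = \frac{48}{625}
P(D|+) = P(+|D)P(D)/P(+) = \frac{15}{64}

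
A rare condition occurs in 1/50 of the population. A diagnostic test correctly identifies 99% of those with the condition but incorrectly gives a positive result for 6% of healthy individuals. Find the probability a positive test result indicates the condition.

Let D = the rare event, + = positive/flagged.
P(D) = 1/50
P(+|D) = 99/100
P(+|D') = 6/100 = 3/50
P(+) = P(+|D)P(D) + P(+|D')P(D')
     = \frac{99}{100} × \frac{1}{50} + \frac{3}{50} × \frac{49}{50}
     = \frac{393}{5000}
P(D|+) = P(+|D)P(D)/P(+) = \frac{33}{131}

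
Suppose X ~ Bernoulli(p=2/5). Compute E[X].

For X ~ Bernoulli(p=2/5), the expected value is:
E[X] = \frac{2}{5}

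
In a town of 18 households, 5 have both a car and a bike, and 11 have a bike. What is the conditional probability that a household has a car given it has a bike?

P(A ∩ B) = 5/18
P(B) = 11/18
P(A|B) = P(A ∩ B) / P(B) = (5/18) / (11/18) = 5/11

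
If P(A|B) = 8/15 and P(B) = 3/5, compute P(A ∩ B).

By definition, P(A|B) = P(A ∩ B) / P(B)
So P(A ∩ B) = P(A|B) × P(B)
= 8/15 × 3/5
= 8/25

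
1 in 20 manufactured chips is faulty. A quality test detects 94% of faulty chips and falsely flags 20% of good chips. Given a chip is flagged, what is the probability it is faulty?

Let D = the rare event, + = positive/flagged.
P(D) = 1/20
P(+|D) = 94/100 = 47/50
P(+|D') = 20/100 = 1/5
P(+) = P(+|D)P(D) + P(+|D')P(D')
     = \frac{47}{50} × \frac{1}{20} + \frac{1}{5} × \frac{19}{20}
     = \frac{237}{1000}
P(D|+) = P(+|D)P(D)/P(+) = \frac{47}{237}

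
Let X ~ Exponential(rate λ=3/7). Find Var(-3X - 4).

For X ~ Exponential(rate λ=3/7):
Var(X) = \frac{49}{9}
Var(-3X - 4) = (-3)² × Var(X) = 9 × \frac{49}{9} = 49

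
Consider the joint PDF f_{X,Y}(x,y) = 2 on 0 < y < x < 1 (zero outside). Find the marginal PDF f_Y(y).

f_Y(y) = ∫_y^1 2 dx = 2 - 2 y
for 0 < y < 1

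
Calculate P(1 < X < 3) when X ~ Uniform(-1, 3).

P(1 < X < 3) = ∫_{1}^{3} f(x) dx
where f(x) = \frac{1}{4}
= \frac{1}{2}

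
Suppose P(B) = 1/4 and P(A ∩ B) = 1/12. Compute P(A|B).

P(A|B) = P(A ∩ B) / P(B)
= (1/12) / (1/4)
= 1/3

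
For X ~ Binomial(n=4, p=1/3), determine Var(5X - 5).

For X ~ Binomial(n=4, p=1/3):
Var(X) = \frac{8}{9}
Var(5X - 5) = (5)² × Var(X) = 25 × \frac{8}{9} = \frac{200}{9}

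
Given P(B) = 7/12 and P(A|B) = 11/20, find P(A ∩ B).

By definition, P(A|B) = P(A ∩ B) / P(B)
So P(A ∩ B) = P(A|B) × P(B)
= 11/20 × 7/12
= 77/240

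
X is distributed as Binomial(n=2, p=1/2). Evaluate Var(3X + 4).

For X ~ Binomial(n=2, p=1/2):
Var(X) = \frac{1}{2}
Var(3X + 4) = (3)² × Var(X) = 9 × \frac{1}{2} = \frac{9}{2}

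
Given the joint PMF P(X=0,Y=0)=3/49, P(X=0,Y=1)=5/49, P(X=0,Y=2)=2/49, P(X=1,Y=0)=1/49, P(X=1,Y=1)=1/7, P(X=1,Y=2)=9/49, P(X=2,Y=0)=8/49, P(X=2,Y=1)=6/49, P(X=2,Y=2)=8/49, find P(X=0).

P(X=0) = P(X=0,Y=0) + P(X=0,Y=1) + P(X=0,Y=2)
= 3/49 + 5/49 + 2/49
= 10/49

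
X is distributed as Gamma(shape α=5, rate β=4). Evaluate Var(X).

For X ~ Gamma(shape α=5, rate β=4):
Var(X) = \frac{5}{16}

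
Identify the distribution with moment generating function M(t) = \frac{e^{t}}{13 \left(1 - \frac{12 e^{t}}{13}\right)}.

The MGF M(t) = \frac{e^{t}}{13 \left(1 - \frac{12 e^{t}}{13}\right)} is the standard form for the Geometric distribution.
Comparing with the known MGF formula identifies: Geometric(p=1/13), X = trial number of first success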